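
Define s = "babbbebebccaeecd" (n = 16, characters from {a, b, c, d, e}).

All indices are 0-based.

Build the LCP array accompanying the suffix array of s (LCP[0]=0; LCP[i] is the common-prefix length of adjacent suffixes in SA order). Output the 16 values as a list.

[0, 1, 0, 1, 2, 1, 1, 3, 0, 1, 1, 0, 0, 2, 1, 1]

rank | idx | suffix
   0 |   1 | abbbebebccaeecd
   1 |  11 | aeecd
   2 |   0 | babbbebebccaeecd
   3 |   2 | bbbebebccaeecd
   4 |   3 | bbebebccaeecd
   5 |   8 | bccaeecd
   6 |   6 | bebccaeecd
   7 |   4 | bebebccaeecd
   8 |  10 | caeecd
   9 |   9 | ccaeecd
  10 |  14 | cd
  11 |  15 | d
  12 |   7 | ebccaeecd
  13 |   5 | ebebccaeecd
  14 |  13 | ecd
  15 |  12 | eecd

SA = [1, 11, 0, 2, 3, 8, 6, 4, 10, 9, 14, 15, 7, 5, 13, 12]
rank  pair      lcp
   1  s[1:],s[11:]  1  'a'
   2  s[11:],s[0:]  0  ''
   3  s[0:],s[2:]  1  'b'
   4  s[2:],s[3:]  2  'bb'
   5  s[3:],s[8:]  1  'b'
   6  s[8:],s[6:]  1  'b'
   7  s[6:],s[4:]  3  'beb'
   8  s[4:],s[10:]  0  ''
   9  s[10:],s[9:]  1  'c'
  10  s[9:],s[14:]  1  'c'
  11  s[14:],s[15:]  0  ''
  12  s[15:],s[7:]  0  ''
  13  s[7:],s[5:]  2  'eb'
  14  s[5:],s[13:]  1  'e'
  15  s[13:],s[12:]  1  'e'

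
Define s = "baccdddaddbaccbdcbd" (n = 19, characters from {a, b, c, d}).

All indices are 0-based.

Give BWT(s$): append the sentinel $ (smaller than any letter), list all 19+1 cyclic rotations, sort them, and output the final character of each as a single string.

dbbdd$ccdcaacbddbdac

rank  rotation              last
    0  $baccdddaddbaccbdcbd  d
    1  accbdcbd$baccdddaddb  b
    2  accdddaddbaccbdcbd$b  b
    3  addbaccbdcbd$baccddd  d
    4  baccbdcbd$baccdddadd  d
    5  baccdddaddbaccbdcbd$  $
    6  bd$baccdddaddbaccbdc  c
    7  bdcbd$baccdddaddbacc  c
    8  cbd$baccdddaddbaccbd  d
    9  cbdcbd$baccdddaddbac  c
   10  ccbdcbd$baccdddaddba  a
   11  ccdddaddbaccbdcbd$ba  a
   12  cdddaddbaccbdcbd$bac  c
   13  d$baccdddaddbaccbdcb  b
   14  daddbaccbdcbd$baccdd  d
   15  dbaccbdcbd$baccdddad  d
   16  dcbd$baccdddaddbaccb  b
   17  ddaddbaccbdcbd$baccd  d
   18  ddbaccbdcbd$baccddda  a
   19  dddaddbaccbdcbd$bacc  c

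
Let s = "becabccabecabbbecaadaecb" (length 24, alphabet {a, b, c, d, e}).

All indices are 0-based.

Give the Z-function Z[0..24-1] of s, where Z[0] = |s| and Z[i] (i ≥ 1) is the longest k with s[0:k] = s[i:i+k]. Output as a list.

Z[0]=24
i=1: i≥r, start 0; Z[1]=0
i=2: i≥r, start 0; Z[2]=0
i=3: i≥r, start 0; Z[3]=0
i=4: i≥r, start 0; Z[4]=1 grow→box=[4,5)
i=5: i≥r, start 0; Z[5]=0
i=6: i≥r, start 0; Z[6]=0
i=7: i≥r, start 0; Z[7]=0
i=8: i≥r, start 0; Z[8]=5 grow→box=[8,13)
i=9: min(r-i=4, Z[1]=0)=0; Z[9]=0
i=10: min(r-i=3, Z[2]=0)=0; Z[10]=0
i=11: min(r-i=2, Z[3]=0)=0; Z[11]=0
i=12: min(r-i=1, Z[4]=1)=1; Z[12]=1
i=13: i≥r, start 0; Z[13]=1 grow→box=[13,14)
i=14: i≥r, start 0; Z[14]=4 grow→box=[14,18)
i=15: min(r-i=3, Z[1]=0)=0; Z[15]=0
i=16: min(r-i=2, Z[2]=0)=0; Z[16]=0
i=17: min(r-i=1, Z[3]=0)=0; Z[17]=0
i=18: i≥r, start 0; Z[18]=0
i=19: i≥r, start 0; Z[19]=0
i=20: i≥r, start 0; Z[20]=0
i=21: i≥r, start 0; Z[21]=0
i=22: i≥r, start 0; Z[22]=0
i=23: i≥r, start 0; Z[23]=1 grow→box=[23,24)

[24, 0, 0, 0, 1, 0, 0, 0, 5, 0, 0, 0, 1, 1, 4, 0, 0, 0, 0, 0, 0, 0, 0, 1]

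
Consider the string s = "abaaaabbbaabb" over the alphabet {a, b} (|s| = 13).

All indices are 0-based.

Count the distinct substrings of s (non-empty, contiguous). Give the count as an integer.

rank | idx | suffix
   0 |   2 | aaaabbbaabb
   1 |   3 | aaabbbaabb
   2 |   9 | aabb
   3 |   4 | aabbbaabb
   4 |   0 | abaaaabbbaabb
   5 |  10 | abb
   6 |   5 | abbbaabb
   7 |  12 | b
   8 |   1 | baaaabbbaabb
   9 |   8 | baabb
  10 |  11 | bb
  11 |   7 | bbaabb
  12 |   6 | bbbaabb

SA = [2, 3, 9, 4, 0, 10, 5, 12, 1, 8, 11, 7, 6]
i: (SA[i-1],SA[i]) lcp shared
  1: (2,3) 3 'aaa'
  2: (3,9) 2 'aa'
  3: (9,4) 4 'aabb'
  4: (4,0) 1 'a'
  5: (0,10) 2 'ab'
  6: (10,5) 3 'abb'
  7: (5,12) 0 ''
  8: (12,1) 1 'b'
  9: (1,8) 3 'baa'
  10: (8,11) 1 'b'
  11: (11,7) 2 'bb'
  12: (7,6) 2 'bb'

n(n+1)/2 = 13·14/2 = 91
Σ LCP = 0 + 3 + 2 + 4 + 1 + 2 + 3 + 0 + 1 + 3 + 1 + 2 + 2 = 24
distinct = 91 − 24 = 67

67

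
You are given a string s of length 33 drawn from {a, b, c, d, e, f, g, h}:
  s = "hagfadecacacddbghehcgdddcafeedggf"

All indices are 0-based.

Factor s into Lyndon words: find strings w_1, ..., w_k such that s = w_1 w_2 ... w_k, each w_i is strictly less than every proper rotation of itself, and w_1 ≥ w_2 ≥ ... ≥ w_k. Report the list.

emit factor 1: 'h' (i=0, period=1)
emit factor 2: 'agf' (i=1, period=3)
emit factor 3: 'adec' (i=4, period=4)
emit factor 4: 'acacddbghehcgdddcafeedggf' (i=8, period=25)

["h", "agf", "adec", "acacddbghehcgdddcafeedggf"]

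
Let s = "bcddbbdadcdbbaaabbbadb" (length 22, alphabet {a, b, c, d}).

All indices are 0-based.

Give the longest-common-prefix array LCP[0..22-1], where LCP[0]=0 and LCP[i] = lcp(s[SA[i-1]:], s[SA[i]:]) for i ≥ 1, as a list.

[0, 2, 1, 1, 2, 0, 1, 2, 1, 3, 2, 2, 1, 1, 0, 2, 0, 1, 2, 3, 1, 1]

sorted suffixes:
  #0 SA[0]=13  'aaabbbadb'
  #1 SA[1]=14  'aabbbadb'
  #2 SA[2]=15  'abbbadb'
  #3 SA[3]=19  'adb'
  #4 SA[4]=7  'adcdbbaaabbbadb'
  #5 SA[5]=21  'b'
  #6 SA[6]=12  'baaabbbadb'
  #7 SA[7]=18  'badb'
  #8 SA[8]=11  'bbaaabbbadb'
  #9 SA[9]=17  'bbadb'
  #10 SA[10]=16  'bbbadb'
  #11 SA[11]=4  'bbdadcdbbaaabbbadb'
  #12 SA[12]=0  'bcddbbdadcdbbaaabbbadb'
  #13 SA[13]=5  'bdadcdbbaaabbbadb'
  #14 SA[14]=9  'cdbbaaabbbadb'
  #15 SA[15]=1  'cddbbdadcdbbaaabbbadb'
  #16 SA[16]=6  'dadcdbbaaabbbadb'
  #17 SA[17]=20  'db'
  #18 SA[18]=10  'dbbaaabbbadb'
  #19 SA[19]=3  'dbbdadcdbbaaabbbadb'
  #20 SA[20]=8  'dcdbbaaabbbadb'
  #21 SA[21]=2  'ddbbdadcdbbaaabbbadb'

SA = [13, 14, 15, 19, 7, 21, 12, 18, 11, 17, 16, 4, 0, 5, 9, 1, 6, 20, 10, 3, 8, 2]
i: (SA[i-1],SA[i]) lcp shared
  1: (13,14) 2 'aa'
  2: (14,15) 1 'a'
  3: (15,19) 1 'a'
  4: (19,7) 2 'ad'
  5: (7,21) 0 ''
  6: (21,12) 1 'b'
  7: (12,18) 2 'ba'
  8: (18,11) 1 'b'
  9: (11,17) 3 'bba'
  10: (17,16) 2 'bb'
  11: (16,4) 2 'bb'
  12: (4,0) 1 'b'
  13: (0,5) 1 'b'
  14: (5,9) 0 ''
  15: (9,1) 2 'cd'
  16: (1,6) 0 ''
  17: (6,20) 1 'd'
  18: (20,10) 2 'db'
  19: (10,3) 3 'dbb'
  20: (3,8) 1 'd'
  21: (8,2) 1 'd'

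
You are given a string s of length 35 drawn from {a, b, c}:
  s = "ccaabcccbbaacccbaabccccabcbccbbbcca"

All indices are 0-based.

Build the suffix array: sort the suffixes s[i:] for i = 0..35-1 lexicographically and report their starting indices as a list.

rank | idx | suffix
   0 |  34 | a
   1 |   2 | aabcccbbaacccbaabccccabcbccbbbcca
   2 |  16 | aabccccabcbccbbbcca
   3 |  10 | aacccbaabccccabcbccbbbcca
   4 |  23 | abcbccbbbcca
   5 |   3 | abcccbbaacccbaabccccabcbccbbbcca
   6 |  17 | abccccabcbccbbbcca
   7 |  11 | acccbaabccccabcbccbbbcca
   8 |  15 | baabccccabcbccbbbcca
   9 |   9 | baacccbaabccccabcbccbbbcca
  10 |   8 | bbaacccbaabccccabcbccbbbcca
  11 |  29 | bbbcca
  12 |  30 | bbcca
  13 |  24 | bcbccbbbcca
  14 |  31 | bcca
  15 |  26 | bccbbbcca
  16 |   4 | bcccbbaacccbaabccccabcbccbbbcca
  17 |  18 | bccccabcbccbbbcca
  18 |  33 | ca
  19 |   1 | caabcccbbaacccbaabccccabcbccbbbcca
  20 |  22 | cabcbccbbbcca
  21 |  14 | cbaabccccabcbccbbbcca
  22 |   7 | cbbaacccbaabccccabcbccbbbcca
  23 |  28 | cbbbcca
  24 |  25 | cbccbbbcca
  25 |  32 | cca
  26 |   0 | ccaabcccbbaacccbaabccccabcbccbbbcca
  27 |  21 | ccabcbccbbbcca
  28 |  13 | ccbaabccccabcbccbbbcca
  29 |   6 | ccbbaacccbaabccccabcbccbbbcca
  30 |  27 | ccbbbcca
  31 |  20 | cccabcbccbbbcca
  32 |  12 | cccbaabccccabcbccbbbcca
  33 |   5 | cccbbaacccbaabccccabcbccbbbcca
  34 |  19 | ccccabcbccbbbcca

[34, 2, 16, 10, 23, 3, 17, 11, 15, 9, 8, 29, 30, 24, 31, 26, 4, 18, 33, 1, 22, 14, 7, 28, 25, 32, 0, 21, 13, 6, 27, 20, 12, 5, 19]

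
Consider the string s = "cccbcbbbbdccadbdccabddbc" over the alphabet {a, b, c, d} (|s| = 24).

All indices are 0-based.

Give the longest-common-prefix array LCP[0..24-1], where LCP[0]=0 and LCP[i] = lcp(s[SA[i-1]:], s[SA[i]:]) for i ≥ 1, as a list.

sorted suffixes:
  #0 SA[0]=18  'abddbc'
  #1 SA[1]=12  'adbdccabddbc'
  #2 SA[2]=5  'bbbbdccadbdccabddbc'
  #3 SA[3]=6  'bbbdccadbdccabddbc'
  #4 SA[4]=7  'bbdccadbdccabddbc'
  #5 SA[5]=22  'bc'
  #6 SA[6]=3  'bcbbbbdccadbdccabddbc'
  #7 SA[7]=14  'bdccabddbc'
  #8 SA[8]=8  'bdccadbdccabddbc'
  #9 SA[9]=19  'bddbc'
  #10 SA[10]=23  'c'
  #11 SA[11]=17  'cabddbc'
  #12 SA[12]=11  'cadbdccabddbc'
  #13 SA[13]=4  'cbbbbdccadbdccabddbc'
  #14 SA[14]=2  'cbcbbbbdccadbdccabddbc'
  #15 SA[15]=16  'ccabddbc'
  #16 SA[16]=10  'ccadbdccabddbc'
  #17 SA[17]=1  'ccbcbbbbdccadbdccabddbc'
  #18 SA[18]=0  'cccbcbbbbdccadbdccabddbc'
  #19 SA[19]=21  'dbc'
  #20 SA[20]=13  'dbdccabddbc'
  #21 SA[21]=15  'dccabddbc'
  #22 SA[22]=9  'dccadbdccabddbc'
  #23 SA[23]=20  'ddbc'

SA = [18, 12, 5, 6, 7, 22, 3, 14, 8, 19, 23, 17, 11, 4, 2, 16, 10, 1, 0, 21, 13, 15, 9, 20]
rank  pair      lcp
   1  s[18:],s[12:]  1  'a'
   2  s[12:],s[5:]  0  ''
   3  s[5:],s[6:]  3  'bbb'
   4  s[6:],s[7:]  2  'bb'
   5  s[7:],s[22:]  1  'b'
   6  s[22:],s[3:]  2  'bc'
   7  s[3:],s[14:]  1  'b'
   8  s[14:],s[8:]  5  'bdcca'
   9  s[8:],s[19:]  2  'bd'
  10  s[19:],s[23:]  0  ''
  11  s[23:],s[17:]  1  'c'
  12  s[17:],s[11:]  2  'ca'
  13  s[11:],s[4:]  1  'c'
  14  s[4:],s[2:]  2  'cb'
  15  s[2:],s[16:]  1  'c'
  16  s[16:],s[10:]  3  'cca'
  17  s[10:],s[1:]  2  'cc'
  18  s[1:],s[0:]  2  'cc'
  19  s[0:],s[21:]  0  ''
  20  s[21:],s[13:]  2  'db'
  21  s[13:],s[15:]  1  'd'
  22  s[15:],s[9:]  4  'dcca'
  23  s[9:],s[20:]  1  'd'

[0, 1, 0, 3, 2, 1, 2, 1, 5, 2, 0, 1, 2, 1, 2, 1, 3, 2, 2, 0, 2, 1, 4, 1]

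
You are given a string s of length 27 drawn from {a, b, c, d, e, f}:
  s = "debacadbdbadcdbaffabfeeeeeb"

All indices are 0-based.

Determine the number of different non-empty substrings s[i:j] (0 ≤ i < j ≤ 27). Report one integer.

rank | idx | suffix
   0 |  18 | abfeeeeeb
   1 |   3 | acadbdbadcdbaffabfeeeeeb
   2 |   5 | adbdbadcdbaffabfeeeeeb
   3 |  10 | adcdbaffabfeeeeeb
   4 |  15 | affabfeeeeeb
   5 |  26 | b
   6 |   2 | bacadbdbadcdbaffabfeeeeeb
   7 |   9 | badcdbaffabfeeeeeb
   8 |  14 | baffabfeeeeeb
   9 |   7 | bdbadcdbaffabfeeeeeb
  10 |  19 | bfeeeeeb
  11 |   4 | cadbdbadcdbaffabfeeeeeb
  12 |  12 | cdbaffabfeeeeeb
  13 |   8 | dbadcdbaffabfeeeeeb
  14 |  13 | dbaffabfeeeeeb
  15 |   6 | dbdbadcdbaffabfeeeeeb
  16 |  11 | dcdbaffabfeeeeeb
  17 |   0 | debacadbdbadcdbaffabfeeeeeb
  18 |  25 | eb
  19 |   1 | ebacadbdbadcdbaffabfeeeeeb
  20 |  24 | eeb
  21 |  23 | eeeb
  22 |  22 | eeeeb
  23 |  21 | eeeeeb
  24 |  17 | fabfeeeeeb
  25 |  20 | feeeeeb
  26 |  16 | ffabfeeeeeb

SA = [18, 3, 5, 10, 15, 26, 2, 9, 14, 7, 19, 4, 12, 8, 13, 6, 11, 0, 25, 1, 24, 23, 22, 21, 17, 20, 16]
i: (SA[i-1],SA[i]) lcp shared
  1: (18,3) 1 'a'
  2: (3,5) 1 'a'
  3: (5,10) 2 'ad'
  4: (10,15) 1 'a'
  5: (15,26) 0 ''
  6: (26,2) 1 'b'
  7: (2,9) 2 'ba'
  8: (9,14) 2 'ba'
  9: (14,7) 1 'b'
  10: (7,19) 1 'b'
  11: (19,4) 0 ''
  12: (4,12) 1 'c'
  13: (12,8) 0 ''
  14: (8,13) 3 'dba'
  15: (13,6) 2 'db'
  16: (6,11) 1 'd'
  17: (11,0) 1 'd'
  18: (0,25) 0 ''
  19: (25,1) 2 'eb'
  20: (1,24) 1 'e'
  21: (24,23) 2 'ee'
  22: (23,22) 3 'eee'
  23: (22,21) 4 'eeee'
  24: (21,17) 0 ''
  25: (17,20) 1 'f'
  26: (20,16) 1 'f'

n(n+1)/2 = 27·28/2 = 378
Σ LCP = 0 + 1 + 1 + 2 + 1 + 0 + 1 + 2 + 2 + 1 + 1 + 0 + 1 + 0 + 3 + 2 + 1 + 1 + 0 + 2 + 1 + 2 + 3 + 4 + 0 + 1 + 1 = 34
distinct = 378 − 34 = 344

344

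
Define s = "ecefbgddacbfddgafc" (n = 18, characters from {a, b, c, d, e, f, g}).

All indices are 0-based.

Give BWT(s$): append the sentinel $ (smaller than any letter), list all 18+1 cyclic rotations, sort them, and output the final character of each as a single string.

cdgcffaedgfd$ceabdb

rank  rotation             last
    0  $ecefbgddacbfddgafc  c
    1  acbfddgafc$ecefbgdd  d
    2  afc$ecefbgddacbfddg  g
    3  bfddgafc$ecefbgddac  c
    4  bgddacbfddgafc$ecef  f
    5  c$ecefbgddacbfddgaf  f
    6  cbfddgafc$ecefbgdda  a
    7  cefbgddacbfddgafc$e  e
    8  dacbfddgafc$ecefbgd  d
    9  ddacbfddgafc$ecefbg  g
   10  ddgafc$ecefbgddacbf  f
   11  dgafc$ecefbgddacbfd  d
   12  ecefbgddacbfddgafc$  $
   13  efbgddacbfddgafc$ec  c
   14  fbgddacbfddgafc$ece  e
   15  fc$ecefbgddacbfddga  a
   16  fddgafc$ecefbgddacb  b
   17  gafc$ecefbgddacbfdd  d
   18  gddacbfddgafc$ecefb  b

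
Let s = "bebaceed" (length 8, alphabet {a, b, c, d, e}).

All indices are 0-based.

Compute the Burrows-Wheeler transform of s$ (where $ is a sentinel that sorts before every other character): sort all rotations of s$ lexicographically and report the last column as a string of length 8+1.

dbe$aebec

rank  rotation   last
    0  $bebaceed  d
    1  aceed$beb  b
    2  baceed$be  e
    3  bebaceed$  $
    4  ceed$beba  a
    5  d$bebacee  e
    6  ebaceed$b  b
    7  ed$bebace  e
    8  eed$bebac  c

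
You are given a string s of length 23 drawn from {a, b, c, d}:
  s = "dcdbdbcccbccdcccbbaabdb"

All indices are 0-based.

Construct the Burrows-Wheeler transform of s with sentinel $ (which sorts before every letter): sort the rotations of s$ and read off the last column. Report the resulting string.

rank  rotation                  last
    0  $dcdbdbcccbccdcccbbaabdb  b
    1  aabdb$dcdbdbcccbccdcccbb  b
    2  abdb$dcdbdbcccbccdcccbba  a
    3  b$dcdbdbcccbccdcccbbaabd  d
    4  baabdb$dcdbdbcccbccdcccb  b
    5  bbaabdb$dcdbdbcccbccdccc  c
    6  bcccbccdcccbbaabdb$dcdbd  d
    7  bccdcccbbaabdb$dcdbdbccc  c
    8  bdb$dcdbdbcccbccdcccbbaa  a
    9  bdbcccbccdcccbbaabdb$dcd  d
   10  cbbaabdb$dcdbdbcccbccdcc  c
   11  cbccdcccbbaabdb$dcdbdbcc  c
   12  ccbbaabdb$dcdbdbcccbccdc  c
   13  ccbccdcccbbaabdb$dcdbdbc  c
   14  cccbbaabdb$dcdbdbcccbccd  d
   15  cccbccdcccbbaabdb$dcdbdb  b
   16  ccdcccbbaabdb$dcdbdbcccb  b
   17  cdbdbcccbccdcccbbaabdb$d  d
   18  cdcccbbaabdb$dcdbdbcccbc  c
   19  db$dcdbdbcccbccdcccbbaab  b
   20  dbcccbccdcccbbaabdb$dcdb  b
   21  dbdbcccbccdcccbbaabdb$dc  c
   22  dcccbbaabdb$dcdbdbcccbcc  c
   23  dcdbdbcccbccdcccbbaabdb$  $

bbadbcdcadccccdbbdcbbcc$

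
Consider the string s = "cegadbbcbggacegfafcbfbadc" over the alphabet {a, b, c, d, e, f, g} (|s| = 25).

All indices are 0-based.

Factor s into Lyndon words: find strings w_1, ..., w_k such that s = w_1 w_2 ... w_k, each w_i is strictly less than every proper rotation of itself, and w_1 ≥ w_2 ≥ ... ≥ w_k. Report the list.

emit factor 1: 'ceg' (i=0, period=3)
emit factor 2: 'adbbcbgg' (i=3, period=8)
emit factor 3: 'acegfafcbfbadc' (i=11, period=14)

["ceg", "adbbcbgg", "acegfafcbfbadc"]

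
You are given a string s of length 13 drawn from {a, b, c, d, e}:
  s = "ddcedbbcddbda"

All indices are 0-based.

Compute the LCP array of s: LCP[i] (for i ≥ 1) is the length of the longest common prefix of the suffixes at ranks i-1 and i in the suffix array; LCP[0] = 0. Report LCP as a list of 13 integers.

rank→(start, suffix):
  0 → (12, 'a')
  1 → (5, 'bbcddbda')
  2 → (6, 'bcddbda')
  3 → (10, 'bda')
  4 → (7, 'cddbda')
  5 → (2, 'cedbbcddbda')
  6 → (11, 'da')
  7 → (4, 'dbbcddbda')
  8 → (9, 'dbda')
  9 → (1, 'dcedbbcddbda')
  10 → (8, 'ddbda')
  11 → (0, 'ddcedbbcddbda')
  12 → (3, 'edbbcddbda')

SA = [12, 5, 6, 10, 7, 2, 11, 4, 9, 1, 8, 0, 3]
[i] adj suffixes → lcp
  [1] 12/5 → 0 ('')
  [2] 5/6 → 1 ('b')
  [3] 6/10 → 1 ('b')
  [4] 10/7 → 0 ('')
  [5] 7/2 → 1 ('c')
  [6] 2/11 → 0 ('')
  [7] 11/4 → 1 ('d')
  [8] 4/9 → 2 ('db')
  [9] 9/1 → 1 ('d')
  [10] 1/8 → 1 ('d')
  [11] 8/0 → 2 ('dd')
  [12] 0/3 → 0 ('')

[0, 0, 1, 1, 0, 1, 0, 1, 2, 1, 1, 2, 0]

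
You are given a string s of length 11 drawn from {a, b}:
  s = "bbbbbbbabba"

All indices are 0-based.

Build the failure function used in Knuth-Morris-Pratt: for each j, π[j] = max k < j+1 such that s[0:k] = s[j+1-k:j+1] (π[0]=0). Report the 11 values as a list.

[0, 1, 2, 3, 4, 5, 6, 0, 1, 2, 0]

π[0] = 0
j=1 s[j]='b': π[1]=1 (border 'b')
j=2 s[j]='b': π[2]=2 (border 'bb')
j=3 s[j]='b': π[3]=3 (border 'bbb')
j=4 s[j]='b': π[4]=4 (border 'bbbb')
j=5 s[j]='b': π[5]=5 (border 'bbbbb')
j=6 s[j]='b': π[6]=6 (border 'bbbbbb')
j=7 s[j]='a': k: 6→5→4→3→2→1→0; π[7]=0 (border '')
j=8 s[j]='b': π[8]=1 (border 'b')
j=9 s[j]='b': π[9]=2 (border 'bb')
j=10 s[j]='a': k: 2→1→0; π[10]=0 (border '')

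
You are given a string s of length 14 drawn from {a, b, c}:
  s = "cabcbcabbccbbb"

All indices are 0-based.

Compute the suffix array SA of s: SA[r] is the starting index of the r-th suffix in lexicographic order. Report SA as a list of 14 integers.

[6, 1, 13, 12, 11, 7, 4, 2, 8, 5, 0, 10, 3, 9]

sorted suffixes:
  #0 SA[0]=6  'abbccbbb'
  #1 SA[1]=1  'abcbcabbccbbb'
  #2 SA[2]=13  'b'
  #3 SA[3]=12  'bb'
  #4 SA[4]=11  'bbb'
  #5 SA[5]=7  'bbccbbb'
  #6 SA[6]=4  'bcabbccbbb'
  #7 SA[7]=2  'bcbcabbccbbb'
  #8 SA[8]=8  'bccbbb'
  #9 SA[9]=5  'cabbccbbb'
  #10 SA[10]=0  'cabcbcabbccbbb'
  #11 SA[11]=10  'cbbb'
  #12 SA[12]=3  'cbcabbccbbb'
  #13 SA[13]=9  'ccbbb'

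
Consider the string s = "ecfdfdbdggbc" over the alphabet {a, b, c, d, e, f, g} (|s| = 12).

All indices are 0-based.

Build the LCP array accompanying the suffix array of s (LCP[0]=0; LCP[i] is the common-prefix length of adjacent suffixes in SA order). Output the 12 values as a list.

[0, 1, 0, 1, 0, 1, 1, 0, 0, 2, 0, 1]

rank→(start, suffix):
  0 → (10, 'bc')
  1 → (6, 'bdggbc')
  2 → (11, 'c')
  3 → (1, 'cfdfdbdggbc')
  4 → (5, 'dbdggbc')
  5 → (3, 'dfdbdggbc')
  6 → (7, 'dggbc')
  7 → (0, 'ecfdfdbdggbc')
  8 → (4, 'fdbdggbc')
  9 → (2, 'fdfdbdggbc')
  10 → (9, 'gbc')
  11 → (8, 'ggbc')

SA = [10, 6, 11, 1, 5, 3, 7, 0, 4, 2, 9, 8]
i: (SA[i-1],SA[i]) lcp shared
  1: (10,6) 1 'b'
  2: (6,11) 0 ''
  3: (11,1) 1 'c'
  4: (1,5) 0 ''
  5: (5,3) 1 'd'
  6: (3,7) 1 'd'
  7: (7,0) 0 ''
  8: (0,4) 0 ''
  9: (4,2) 2 'fd'
  10: (2,9) 0 ''
  11: (9,8) 1 'g'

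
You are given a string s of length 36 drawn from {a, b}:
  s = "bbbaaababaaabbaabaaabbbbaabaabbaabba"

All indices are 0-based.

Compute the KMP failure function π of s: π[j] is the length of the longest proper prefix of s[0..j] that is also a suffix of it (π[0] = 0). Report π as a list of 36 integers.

π[0] = 0
j=1 s[j]='b': π[1]=1 (border 'b')
j=2 s[j]='b': π[2]=2 (border 'bb')
j=3 s[j]='a': k: 2→1→0; π[3]=0 (border '')
j=4 s[j]='a': π[4]=0 (border '')
j=5 s[j]='a': π[5]=0 (border '')
j=6 s[j]='b': π[6]=1 (border 'b')
j=7 s[j]='a': k: 1→0; π[7]=0 (border '')
j=8 s[j]='b': π[8]=1 (border 'b')
j=9 s[j]='a': k: 1→0; π[9]=0 (border '')
j=10 s[j]='a': π[10]=0 (border '')
j=11 s[j]='a': π[11]=0 (border '')
j=12 s[j]='b': π[12]=1 (border 'b')
j=13 s[j]='b': π[13]=2 (border 'bb')
j=14 s[j]='a': k: 2→1→0; π[14]=0 (border '')
j=15 s[j]='a': π[15]=0 (border '')
j=16 s[j]='b': π[16]=1 (border 'b')
j=17 s[j]='a': k: 1→0; π[17]=0 (border '')
j=18 s[j]='a': π[18]=0 (border '')
j=19 s[j]='a': π[19]=0 (border '')
j=20 s[j]='b': π[20]=1 (border 'b')
j=21 s[j]='b': π[21]=2 (border 'bb')
j=22 s[j]='b': π[22]=3 (border 'bbb')
j=23 s[j]='b': k: 3→2; π[23]=3 (border 'bbb')
j=24 s[j]='a': π[24]=4 (border 'bbba')
j=25 s[j]='a': π[25]=5 (border 'bbbaa')
j=26 s[j]='b': k: 5→0; π[26]=1 (border 'b')
j=27 s[j]='a': k: 1→0; π[27]=0 (border '')
j=28 s[j]='a': π[28]=0 (border '')
j=29 s[j]='b': π[29]=1 (border 'b')
j=30 s[j]='b': π[30]=2 (border 'bb')
j=31 s[j]='a': k: 2→1→0; π[31]=0 (border '')
j=32 s[j]='a': π[32]=0 (border '')
j=33 s[j]='b': π[33]=1 (border 'b')
j=34 s[j]='b': π[34]=2 (border 'bb')
j=35 s[j]='a': k: 2→1→0; π[35]=0 (border '')

[0, 1, 2, 0, 0, 0, 1, 0, 1, 0, 0, 0, 1, 2, 0, 0, 1, 0, 0, 0, 1, 2, 3, 3, 4, 5, 1, 0, 0, 1, 2, 0, 0, 1, 2, 0]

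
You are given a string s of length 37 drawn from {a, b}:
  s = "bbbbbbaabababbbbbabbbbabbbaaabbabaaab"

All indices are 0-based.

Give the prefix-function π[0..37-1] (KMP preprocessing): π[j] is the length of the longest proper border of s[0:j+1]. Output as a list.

π[0] = 0
j=1 s[j]='b': π[1]=1 (border 'b')
j=2 s[j]='b': π[2]=2 (border 'bb')
j=3 s[j]='b': π[3]=3 (border 'bbb')
j=4 s[j]='b': π[4]=4 (border 'bbbb')
j=5 s[j]='b': π[5]=5 (border 'bbbbb')
j=6 s[j]='a': k: 5→4→3→2→1→0; π[6]=0 (border '')
j=7 s[j]='a': π[7]=0 (border '')
j=8 s[j]='b': π[8]=1 (border 'b')
j=9 s[j]='a': k: 1→0; π[9]=0 (border '')
j=10 s[j]='b': π[10]=1 (border 'b')
j=11 s[j]='a': k: 1→0; π[11]=0 (border '')
j=12 s[j]='b': π[12]=1 (border 'b')
j=13 s[j]='b': π[13]=2 (border 'bb')
j=14 s[j]='b': π[14]=3 (border 'bbb')
j=15 s[j]='b': π[15]=4 (border 'bbbb')
j=16 s[j]='b': π[16]=5 (border 'bbbbb')
j=17 s[j]='a': k: 5→4→3→2→1→0; π[17]=0 (border '')
j=18 s[j]='b': π[18]=1 (border 'b')
j=19 s[j]='b': π[19]=2 (border 'bb')
j=20 s[j]='b': π[20]=3 (border 'bbb')
j=21 s[j]='b': π[21]=4 (border 'bbbb')
j=22 s[j]='a': k: 4→3→2→1→0; π[22]=0 (border '')
j=23 s[j]='b': π[23]=1 (border 'b')
j=24 s[j]='b': π[24]=2 (border 'bb')
j=25 s[j]='b': π[25]=3 (border 'bbb')
j=26 s[j]='a': k: 3→2→1→0; π[26]=0 (border '')
j=27 s[j]='a': π[27]=0 (border '')
j=28 s[j]='a': π[28]=0 (border '')
j=29 s[j]='b': π[29]=1 (border 'b')
j=30 s[j]='b': π[30]=2 (border 'bb')
j=31 s[j]='a': k: 2→1→0; π[31]=0 (border '')
j=32 s[j]='b': π[32]=1 (border 'b')
j=33 s[j]='a': k: 1→0; π[33]=0 (border '')
j=34 s[j]='a': π[34]=0 (border '')
j=35 s[j]='a': π[35]=0 (border '')
j=36 s[j]='b': π[36]=1 (border 'b')

[0, 1, 2, 3, 4, 5, 0, 0, 1, 0, 1, 0, 1, 2, 3, 4, 5, 0, 1, 2, 3, 4, 0, 1, 2, 3, 0, 0, 0, 1, 2, 0, 1, 0, 0, 0, 1]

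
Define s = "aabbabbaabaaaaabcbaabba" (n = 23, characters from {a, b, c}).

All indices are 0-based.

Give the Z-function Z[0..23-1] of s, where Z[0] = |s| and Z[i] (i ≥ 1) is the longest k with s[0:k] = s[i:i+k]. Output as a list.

Z[0]=23
i=1: outside box; Z[1]=1 scan→box=[1,2)
i=2: outside box; Z[2]=0
i=3: outside box; Z[3]=0
i=4: outside box; Z[4]=1 scan→box=[4,5)
i=5: outside box; Z[5]=0
i=6: outside box; Z[6]=0
i=7: outside box; Z[7]=3 scan→box=[7,10)
i=8: min(r-i=2, Z[1]=1)=1; Z[8]=1
i=9: min(r-i=1, Z[2]=0)=0; Z[9]=0
i=10: outside box; Z[10]=2 scan→box=[10,12)
i=11: min(r-i=1, Z[1]=1)=1; Z[11]=2 scan→box=[11,13)
i=12: min(r-i=1, Z[1]=1)=1; Z[12]=2 scan→box=[12,14)
i=13: min(r-i=1, Z[1]=1)=1; Z[13]=3 scan→box=[13,16)
i=14: min(r-i=2, Z[1]=1)=1; Z[14]=1
i=15: min(r-i=1, Z[2]=0)=0; Z[15]=0
i=16: outside box; Z[16]=0
i=17: outside box; Z[17]=0
i=18: outside box; Z[18]=5 scan→box=[18,23)
i=19: min(r-i=4, Z[1]=1)=1; Z[19]=1
i=20: min(r-i=3, Z[2]=0)=0; Z[20]=0
i=21: min(r-i=2, Z[3]=0)=0; Z[21]=0
i=22: min(r-i=1, Z[4]=1)=1; Z[22]=1

[23, 1, 0, 0, 1, 0, 0, 3, 1, 0, 2, 2, 2, 3, 1, 0, 0, 0, 5, 1, 0, 0, 1]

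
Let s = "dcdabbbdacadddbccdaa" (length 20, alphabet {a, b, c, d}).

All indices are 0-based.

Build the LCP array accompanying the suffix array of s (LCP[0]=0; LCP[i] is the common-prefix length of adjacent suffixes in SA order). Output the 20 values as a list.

rank | idx | suffix
   0 |  19 | a
   1 |  18 | aa
   2 |   3 | abbbdacadddbccdaa
   3 |   8 | acadddbccdaa
   4 |  10 | adddbccdaa
   5 |   4 | bbbdacadddbccdaa
   6 |   5 | bbdacadddbccdaa
   7 |  14 | bccdaa
   8 |   6 | bdacadddbccdaa
   9 |   9 | cadddbccdaa
  10 |  15 | ccdaa
  11 |  16 | cdaa
  12 |   1 | cdabbbdacadddbccdaa
  13 |  17 | daa
  14 |   2 | dabbbdacadddbccdaa
  15 |   7 | dacadddbccdaa
  16 |  13 | dbccdaa
  17 |   0 | dcdabbbdacadddbccdaa
  18 |  12 | ddbccdaa
  19 |  11 | dddbccdaa

SA = [19, 18, 3, 8, 10, 4, 5, 14, 6, 9, 15, 16, 1, 17, 2, 7, 13, 0, 12, 11]
[i] adj suffixes → lcp
  [1] 19/18 → 1 ('a')
  [2] 18/3 → 1 ('a')
  [3] 3/8 → 1 ('a')
  [4] 8/10 → 1 ('a')
  [5] 10/4 → 0 ('')
  [6] 4/5 → 2 ('bb')
  [7] 5/14 → 1 ('b')
  [8] 14/6 → 1 ('b')
  [9] 6/9 → 0 ('')
  [10] 9/15 → 1 ('c')
  [11] 15/16 → 1 ('c')
  [12] 16/1 → 3 ('cda')
  [13] 1/17 → 0 ('')
  [14] 17/2 → 2 ('da')
  [15] 2/7 → 2 ('da')
  [16] 7/13 → 1 ('d')
  [17] 13/0 → 1 ('d')
  [18] 0/12 → 1 ('d')
  [19] 12/11 → 2 ('dd')

[0, 1, 1, 1, 1, 0, 2, 1, 1, 0, 1, 1, 3, 0, 2, 2, 1, 1, 1, 2]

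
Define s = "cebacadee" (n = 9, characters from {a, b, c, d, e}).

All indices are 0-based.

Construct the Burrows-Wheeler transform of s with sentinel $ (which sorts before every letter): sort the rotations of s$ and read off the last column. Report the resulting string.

ebcea$aecd

rank  rotation    last
    0  $cebacadee  e
    1  acadee$ceb  b
    2  adee$cebac  c
    3  bacadee$ce  e
    4  cadee$ceba  a
    5  cebacadee$  $
    6  dee$cebaca  a
    7  e$cebacade  e
    8  ebacadee$c  c
    9  ee$cebacad  d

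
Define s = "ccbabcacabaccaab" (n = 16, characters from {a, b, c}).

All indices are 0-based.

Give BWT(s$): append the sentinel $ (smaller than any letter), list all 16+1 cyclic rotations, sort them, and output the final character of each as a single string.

rank  rotation           last
    0  $ccbabcacabaccaab  b
    1  aab$ccbabcacabacc  c
    2  ab$ccbabcacabacca  a
    3  abaccaab$ccbabcac  c
    4  abcacabaccaab$ccb  b
    5  acabaccaab$ccbabc  c
    6  accaab$ccbabcacab  b
    7  b$ccbabcacabaccaa  a
    8  babcacabaccaab$cc  c
    9  baccaab$ccbabcaca  a
   10  bcacabaccaab$ccba  a
   11  caab$ccbabcacabac  c
   12  cabaccaab$ccbabca  a
   13  cacabaccaab$ccbab  b
   14  cbabcacabaccaab$c  c
   15  ccaab$ccbabcacaba  a
   16  ccbabcacabaccaab$  $

bcacbcbacaacabca$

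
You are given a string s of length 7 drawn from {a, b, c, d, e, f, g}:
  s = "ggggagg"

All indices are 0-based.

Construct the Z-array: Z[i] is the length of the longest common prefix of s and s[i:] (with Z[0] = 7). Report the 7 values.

[7, 3, 2, 1, 0, 2, 1]

Z[0]=7
i=1: i≥r, start 0; Z[1]=3 extend→box=[1,4)
i=2: min(r-i=2, Z[1]=3)=2; Z[2]=2
i=3: min(r-i=1, Z[2]=2)=1; Z[3]=1
i=4: i≥r, start 0; Z[4]=0
i=5: i≥r, start 0; Z[5]=2 extend→box=[5,7)
i=6: min(r-i=1, Z[1]=3)=1; Z[6]=1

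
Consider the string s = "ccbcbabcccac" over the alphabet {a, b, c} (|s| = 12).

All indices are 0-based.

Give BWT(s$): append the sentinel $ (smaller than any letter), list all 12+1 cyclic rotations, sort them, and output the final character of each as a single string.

rank  rotation       last
    0  $ccbcbabcccac  c
    1  abcccac$ccbcb  b
    2  ac$ccbcbabccc  c
    3  babcccac$ccbc  c
    4  bcbabcccac$cc  c
    5  bcccac$ccbcba  a
    6  c$ccbcbabccca  a
    7  cac$ccbcbabcc  c
    8  cbabcccac$ccb  b
    9  cbcbabcccac$c  c
   10  ccac$ccbcbabc  c
   11  ccbcbabcccac$  $
   12  cccac$ccbcbab  b

cbcccaacbcc$b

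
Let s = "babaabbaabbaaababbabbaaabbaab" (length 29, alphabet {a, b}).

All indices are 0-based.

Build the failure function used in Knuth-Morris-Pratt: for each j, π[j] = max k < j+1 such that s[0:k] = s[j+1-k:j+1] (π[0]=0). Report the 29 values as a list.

π[0] = 0
j=1 s[j]='a': π[1]=0 (border '')
j=2 s[j]='b': π[2]=1 (border 'b')
j=3 s[j]='a': π[3]=2 (border 'ba')
j=4 s[j]='a': k: 2→0; π[4]=0 (border '')
j=5 s[j]='b': π[5]=1 (border 'b')
j=6 s[j]='b': k: 1→0; π[6]=1 (border 'b')
j=7 s[j]='a': π[7]=2 (border 'ba')
j=8 s[j]='a': k: 2→0; π[8]=0 (border '')
j=9 s[j]='b': π[9]=1 (border 'b')
j=10 s[j]='b': k: 1→0; π[10]=1 (border 'b')
j=11 s[j]='a': π[11]=2 (border 'ba')
j=12 s[j]='a': k: 2→0; π[12]=0 (border '')
j=13 s[j]='a': π[13]=0 (border '')
j=14 s[j]='b': π[14]=1 (border 'b')
j=15 s[j]='a': π[15]=2 (border 'ba')
j=16 s[j]='b': π[16]=3 (border 'bab')
j=17 s[j]='b': k: 3→1→0; π[17]=1 (border 'b')
j=18 s[j]='a': π[18]=2 (border 'ba')
j=19 s[j]='b': π[19]=3 (border 'bab')
j=20 s[j]='b': k: 3→1→0; π[20]=1 (border 'b')
j=21 s[j]='a': π[21]=2 (border 'ba')
j=22 s[j]='a': k: 2→0; π[22]=0 (border '')
j=23 s[j]='a': π[23]=0 (border '')
j=24 s[j]='b': π[24]=1 (border 'b')
j=25 s[j]='b': k: 1→0; π[25]=1 (border 'b')
j=26 s[j]='a': π[26]=2 (border 'ba')
j=27 s[j]='a': k: 2→0; π[27]=0 (border '')
j=28 s[j]='b': π[28]=1 (border 'b')

[0, 0, 1, 2, 0, 1, 1, 2, 0, 1, 1, 2, 0, 0, 1, 2, 3, 1, 2, 3, 1, 2, 0, 0, 1, 1, 2, 0, 1]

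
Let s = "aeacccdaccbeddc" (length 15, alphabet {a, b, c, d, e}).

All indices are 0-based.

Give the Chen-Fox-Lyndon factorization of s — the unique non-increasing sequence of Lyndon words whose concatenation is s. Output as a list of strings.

emit factor 1: 'ae' (i=0, period=2)
emit factor 2: 'acccd' (i=2, period=5)
emit factor 3: 'accbeddc' (i=7, period=8)

["ae", "acccd", "accbeddc"]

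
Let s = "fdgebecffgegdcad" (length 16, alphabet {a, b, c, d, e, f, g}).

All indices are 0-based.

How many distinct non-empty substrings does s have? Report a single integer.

rank | idx | suffix
   0 |  14 | ad
   1 |   4 | becffgegdcad
   2 |  13 | cad
   3 |   6 | cffgegdcad
   4 |  15 | d
   5 |  12 | dcad
   6 |   1 | dgebecffgegdcad
   7 |   3 | ebecffgegdcad
   8 |   5 | ecffgegdcad
   9 |  10 | egdcad
  10 |   0 | fdgebecffgegdcad
  11 |   7 | ffgegdcad
  12 |   8 | fgegdcad
  13 |  11 | gdcad
  14 |   2 | gebecffgegdcad
  15 |   9 | gegdcad

SA = [14, 4, 13, 6, 15, 12, 1, 3, 5, 10, 0, 7, 8, 11, 2, 9]
rank  pair      lcp
   1  s[14:],s[4:]  0  ''
   2  s[4:],s[13:]  0  ''
   3  s[13:],s[6:]  1  'c'
   4  s[6:],s[15:]  0  ''
   5  s[15:],s[12:]  1  'd'
   6  s[12:],s[1:]  1  'd'
   7  s[1:],s[3:]  0  ''
   8  s[3:],s[5:]  1  'e'
   9  s[5:],s[10:]  1  'e'
  10  s[10:],s[0:]  0  ''
  11  s[0:],s[7:]  1  'f'
  12  s[7:],s[8:]  1  'f'
  13  s[8:],s[11:]  0  ''
  14  s[11:],s[2:]  1  'g'
  15  s[2:],s[9:]  2  'ge'

n(n+1)/2 = 16·17/2 = 136
Σ LCP = 0 + 0 + 0 + 1 + 0 + 1 + 1 + 0 + 1 + 1 + 0 + 1 + 1 + 0 + 1 + 2 = 10
distinct = 136 − 10 = 126

126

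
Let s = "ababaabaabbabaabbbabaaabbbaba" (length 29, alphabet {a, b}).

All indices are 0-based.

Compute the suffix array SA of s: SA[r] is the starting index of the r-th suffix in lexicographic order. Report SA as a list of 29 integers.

[28, 20, 4, 7, 21, 13, 26, 18, 2, 5, 11, 0, 8, 22, 14, 27, 19, 3, 6, 12, 25, 17, 1, 10, 24, 16, 9, 23, 15]

rank | idx | suffix
   0 |  28 | a
   1 |  20 | aaabbbaba
   2 |   4 | aabaabbabaabbbabaaabbbaba
   3 |   7 | aabbabaabbbabaaabbbaba
   4 |  21 | aabbbaba
   5 |  13 | aabbbabaaabbbaba
   6 |  26 | aba
   7 |  18 | abaaabbbaba
   8 |   2 | abaabaabbabaabbbabaaabbbaba
   9 |   5 | abaabbabaabbbabaaabbbaba
  10 |  11 | abaabbbabaaabbbaba
  11 |   0 | ababaabaabbabaabbbabaaabbbaba
  12 |   8 | abbabaabbbabaaabbbaba
  13 |  22 | abbbaba
  14 |  14 | abbbabaaabbbaba
  15 |  27 | ba
  16 |  19 | baaabbbaba
  17 |   3 | baabaabbabaabbbabaaabbbaba
  18 |   6 | baabbabaabbbabaaabbbaba
  19 |  12 | baabbbabaaabbbaba
  20 |  25 | baba
  21 |  17 | babaaabbbaba
  22 |   1 | babaabaabbabaabbbabaaabbbaba
  23 |  10 | babaabbbabaaabbbaba
  24 |  24 | bbaba
  25 |  16 | bbabaaabbbaba
  26 |   9 | bbabaabbbabaaabbbaba
  27 |  23 | bbbaba
  28 |  15 | bbbabaaabbbaba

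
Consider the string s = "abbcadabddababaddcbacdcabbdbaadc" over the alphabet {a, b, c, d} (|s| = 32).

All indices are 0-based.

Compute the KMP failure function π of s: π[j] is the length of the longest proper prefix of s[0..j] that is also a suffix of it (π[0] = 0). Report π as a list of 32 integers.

[0, 0, 0, 0, 1, 0, 1, 2, 0, 0, 1, 2, 1, 2, 1, 0, 0, 0, 0, 1, 0, 0, 0, 1, 2, 3, 0, 0, 1, 1, 0, 0]

π[0] = 0
j=1 s[j]='b': π[1]=0 (border '')
j=2 s[j]='b': π[2]=0 (border '')
j=3 s[j]='c': π[3]=0 (border '')
j=4 s[j]='a': π[4]=1 (border 'a')
j=5 s[j]='d': k: 1→0; π[5]=0 (border '')
j=6 s[j]='a': π[6]=1 (border 'a')
j=7 s[j]='b': π[7]=2 (border 'ab')
j=8 s[j]='d': k: 2→0; π[8]=0 (border '')
j=9 s[j]='d': π[9]=0 (border '')
j=10 s[j]='a': π[10]=1 (border 'a')
j=11 s[j]='b': π[11]=2 (border 'ab')
j=12 s[j]='a': k: 2→0; π[12]=1 (border 'a')
j=13 s[j]='b': π[13]=2 (border 'ab')
j=14 s[j]='a': k: 2→0; π[14]=1 (border 'a')
j=15 s[j]='d': k: 1→0; π[15]=0 (border '')
j=16 s[j]='d': π[16]=0 (border '')
j=17 s[j]='c': π[17]=0 (border '')
j=18 s[j]='b': π[18]=0 (border '')
j=19 s[j]='a': π[19]=1 (border 'a')
j=20 s[j]='c': k: 1→0; π[20]=0 (border '')
j=21 s[j]='d': π[21]=0 (border '')
j=22 s[j]='c': π[22]=0 (border '')
j=23 s[j]='a': π[23]=1 (border 'a')
j=24 s[j]='b': π[24]=2 (border 'ab')
j=25 s[j]='b': π[25]=3 (border 'abb')
j=26 s[j]='d': k: 3→0; π[26]=0 (border '')
j=27 s[j]='b': π[27]=0 (border '')
j=28 s[j]='a': π[28]=1 (border 'a')
j=29 s[j]='a': k: 1→0; π[29]=1 (border 'a')
j=30 s[j]='d': k: 1→0; π[30]=0 (border '')
j=31 s[j]='c': π[31]=0 (border '')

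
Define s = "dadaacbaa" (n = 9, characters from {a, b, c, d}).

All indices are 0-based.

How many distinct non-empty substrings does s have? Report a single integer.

38

rank | idx | suffix
   0 |   8 | a
   1 |   7 | aa
   2 |   3 | aacbaa
   3 |   4 | acbaa
   4 |   1 | adaacbaa
   5 |   6 | baa
   6 |   5 | cbaa
   7 |   2 | daacbaa
   8 |   0 | dadaacbaa

SA = [8, 7, 3, 4, 1, 6, 5, 2, 0]
[i] adj suffixes → lcp
  [1] 8/7 → 1 ('a')
  [2] 7/3 → 2 ('aa')
  [3] 3/4 → 1 ('a')
  [4] 4/1 → 1 ('a')
  [5] 1/6 → 0 ('')
  [6] 6/5 → 0 ('')
  [7] 5/2 → 0 ('')
  [8] 2/0 → 2 ('da')

n(n+1)/2 = 9·10/2 = 45
Σ LCP = 0 + 1 + 2 + 1 + 1 + 0 + 0 + 0 + 2 = 7
distinct = 45 − 7 = 38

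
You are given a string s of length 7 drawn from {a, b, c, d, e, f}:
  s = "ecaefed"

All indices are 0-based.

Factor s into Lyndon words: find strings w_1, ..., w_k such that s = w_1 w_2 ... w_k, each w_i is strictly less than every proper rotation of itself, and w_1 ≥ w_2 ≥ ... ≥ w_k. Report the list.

emit factor 1: 'e' (i=0, period=1)
emit factor 2: 'c' (i=1, period=1)
emit factor 3: 'aefed' (i=2, period=5)

["e", "c", "aefed"]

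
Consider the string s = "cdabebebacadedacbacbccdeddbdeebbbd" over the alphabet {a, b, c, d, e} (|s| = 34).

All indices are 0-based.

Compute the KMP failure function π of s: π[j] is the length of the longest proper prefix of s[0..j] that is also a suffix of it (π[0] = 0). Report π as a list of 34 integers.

[0, 0, 0, 0, 0, 0, 0, 0, 0, 1, 0, 0, 0, 0, 0, 1, 0, 0, 1, 0, 1, 1, 2, 0, 0, 0, 0, 0, 0, 0, 0, 0, 0, 0]

π[0] = 0
j=1 s[j]='d': π[1]=0 (border '')
j=2 s[j]='a': π[2]=0 (border '')
j=3 s[j]='b': π[3]=0 (border '')
j=4 s[j]='e': π[4]=0 (border '')
j=5 s[j]='b': π[5]=0 (border '')
j=6 s[j]='e': π[6]=0 (border '')
j=7 s[j]='b': π[7]=0 (border '')
j=8 s[j]='a': π[8]=0 (border '')
j=9 s[j]='c': π[9]=1 (border 'c')
j=10 s[j]='a': k: 1→0; π[10]=0 (border '')
j=11 s[j]='d': π[11]=0 (border '')
j=12 s[j]='e': π[12]=0 (border '')
j=13 s[j]='d': π[13]=0 (border '')
j=14 s[j]='a': π[14]=0 (border '')
j=15 s[j]='c': π[15]=1 (border 'c')
j=16 s[j]='b': k: 1→0; π[16]=0 (border '')
j=17 s[j]='a': π[17]=0 (border '')
j=18 s[j]='c': π[18]=1 (border 'c')
j=19 s[j]='b': k: 1→0; π[19]=0 (border '')
j=20 s[j]='c': π[20]=1 (border 'c')
j=21 s[j]='c': k: 1→0; π[21]=1 (border 'c')
j=22 s[j]='d': π[22]=2 (border 'cd')
j=23 s[j]='e': k: 2→0; π[23]=0 (border '')
j=24 s[j]='d': π[24]=0 (border '')
j=25 s[j]='d': π[25]=0 (border '')
j=26 s[j]='b': π[26]=0 (border '')
j=27 s[j]='d': π[27]=0 (border '')
j=28 s[j]='e': π[28]=0 (border '')
j=29 s[j]='e': π[29]=0 (border '')
j=30 s[j]='b': π[30]=0 (border '')
j=31 s[j]='b': π[31]=0 (border '')
j=32 s[j]='b': π[32]=0 (border '')
j=33 s[j]='d': π[33]=0 (border '')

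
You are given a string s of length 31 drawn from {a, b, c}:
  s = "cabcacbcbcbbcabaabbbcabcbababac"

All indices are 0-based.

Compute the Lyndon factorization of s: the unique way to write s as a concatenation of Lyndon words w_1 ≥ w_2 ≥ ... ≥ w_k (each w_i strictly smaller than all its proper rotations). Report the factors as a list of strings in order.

emit factor 1: 'c' (i=0, period=1)
emit factor 2: 'abcacbcbcbbc' (i=1, period=12)
emit factor 3: 'ab' (i=13, period=2)
emit factor 4: 'aabbbcabcbababac' (i=15, period=16)

["c", "abcacbcbcbbc", "ab", "aabbbcabcbababac"]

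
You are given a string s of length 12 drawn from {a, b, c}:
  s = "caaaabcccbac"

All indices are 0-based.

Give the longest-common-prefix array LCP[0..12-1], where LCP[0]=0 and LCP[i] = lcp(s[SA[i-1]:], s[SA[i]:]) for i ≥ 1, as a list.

rank→(start, suffix):
  0 → (1, 'aaaabcccbac')
  1 → (2, 'aaabcccbac')
  2 → (3, 'aabcccbac')
  3 → (4, 'abcccbac')
  4 → (10, 'ac')
  5 → (9, 'bac')
  6 → (5, 'bcccbac')
  7 → (11, 'c')
  8 → (0, 'caaaabcccbac')
  9 → (8, 'cbac')
  10 → (7, 'ccbac')
  11 → (6, 'cccbac')

SA = [1, 2, 3, 4, 10, 9, 5, 11, 0, 8, 7, 6]
[i] adj suffixes → lcp
  [1] 1/2 → 3 ('aaa')
  [2] 2/3 → 2 ('aa')
  [3] 3/4 → 1 ('a')
  [4] 4/10 → 1 ('a')
  [5] 10/9 → 0 ('')
  [6] 9/5 → 1 ('b')
  [7] 5/11 → 0 ('')
  [8] 11/0 → 1 ('c')
  [9] 0/8 → 1 ('c')
  [10] 8/7 → 1 ('c')
  [11] 7/6 → 2 ('cc')

[0, 3, 2, 1, 1, 0, 1, 0, 1, 1, 1, 2]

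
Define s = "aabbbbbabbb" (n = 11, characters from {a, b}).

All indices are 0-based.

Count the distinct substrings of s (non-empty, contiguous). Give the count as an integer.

45

rank→(start, suffix):
  0 → (0, 'aabbbbbabbb')
  1 → (7, 'abbb')
  2 → (1, 'abbbbbabbb')
  3 → (10, 'b')
  4 → (6, 'babbb')
  5 → (9, 'bb')
  6 → (5, 'bbabbb')
  7 → (8, 'bbb')
  8 → (4, 'bbbabbb')
  9 → (3, 'bbbbabbb')
  10 → (2, 'bbbbbabbb')

SA = [0, 7, 1, 10, 6, 9, 5, 8, 4, 3, 2]
rank  pair      lcp
   1  s[0:],s[7:]  1  'a'
   2  s[7:],s[1:]  4  'abbb'
   3  s[1:],s[10:]  0  ''
   4  s[10:],s[6:]  1  'b'
   5  s[6:],s[9:]  1  'b'
   6  s[9:],s[5:]  2  'bb'
   7  s[5:],s[8:]  2  'bb'
   8  s[8:],s[4:]  3  'bbb'
   9  s[4:],s[3:]  3  'bbb'
  10  s[3:],s[2:]  4  'bbbb'

n(n+1)/2 = 11·12/2 = 66
Σ LCP = 0 + 1 + 4 + 0 + 1 + 1 + 2 + 2 + 3 + 3 + 4 = 21
distinct = 66 − 21 = 45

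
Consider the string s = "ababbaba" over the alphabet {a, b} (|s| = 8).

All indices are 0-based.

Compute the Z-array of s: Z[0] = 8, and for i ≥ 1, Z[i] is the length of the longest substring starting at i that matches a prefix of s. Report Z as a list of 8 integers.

Z[0]=8
i=1: outside box; Z[1]=0
i=2: outside box; Z[2]=2 grow→box=[2,4)
i=3: min(r-i=1, Z[1]=0)=0; Z[3]=0
i=4: outside box; Z[4]=0
i=5: outside box; Z[5]=3 grow→box=[5,8)
i=6: min(r-i=2, Z[1]=0)=0; Z[6]=0
i=7: min(r-i=1, Z[2]=2)=1; Z[7]=1

[8, 0, 2, 0, 0, 3, 0, 1]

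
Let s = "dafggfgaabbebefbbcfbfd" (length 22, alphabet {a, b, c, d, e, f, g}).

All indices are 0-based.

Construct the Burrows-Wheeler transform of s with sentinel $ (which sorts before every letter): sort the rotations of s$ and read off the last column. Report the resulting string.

rank  rotation                 last
    0  $dafggfgaabbebefbbcfbfd  d
    1  aabbebefbbcfbfd$dafggfg  g
    2  abbebefbbcfbfd$dafggfga  a
    3  afggfgaabbebefbbcfbfd$d  d
    4  bbcfbfd$dafggfgaabbebef  f
    5  bbebefbbcfbfd$dafggfgaa  a
    6  bcfbfd$dafggfgaabbebefb  b
    7  bebefbbcfbfd$dafggfgaab  b
    8  befbbcfbfd$dafggfgaabbe  e
    9  bfd$dafggfgaabbebefbbcf  f
   10  cfbfd$dafggfgaabbebefbb  b
   11  d$dafggfgaabbebefbbcfbf  f
   12  dafggfgaabbebefbbcfbfd$  $
   13  ebefbbcfbfd$dafggfgaabb  b
   14  efbbcfbfd$dafggfgaabbeb  b
   15  fbbcfbfd$dafggfgaabbebe  e
   16  fbfd$dafggfgaabbebefbbc  c
   17  fd$dafggfgaabbebefbbcfb  b
   18  fgaabbebefbbcfbfd$dafgg  g
   19  fggfgaabbebefbbcfbfd$da  a
   20  gaabbebefbbcfbfd$dafggf  f
   21  gfgaabbebefbbcfbfd$dafg  g
   22  ggfgaabbebefbbcfbfd$daf  f

dgadfabbefbf$bbecbgafgf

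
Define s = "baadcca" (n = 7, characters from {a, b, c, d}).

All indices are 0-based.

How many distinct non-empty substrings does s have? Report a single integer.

25

rank | idx | suffix
   0 |   6 | a
   1 |   1 | aadcca
   2 |   2 | adcca
   3 |   0 | baadcca
   4 |   5 | ca
   5 |   4 | cca
   6 |   3 | dcca

SA = [6, 1, 2, 0, 5, 4, 3]
rank  pair      lcp
   1  s[6:],s[1:]  1  'a'
   2  s[1:],s[2:]  1  'a'
   3  s[2:],s[0:]  0  ''
   4  s[0:],s[5:]  0  ''
   5  s[5:],s[4:]  1  'c'
   6  s[4:],s[3:]  0  ''

n(n+1)/2 = 7·8/2 = 28
Σ LCP = 0 + 1 + 1 + 0 + 0 + 1 + 0 = 3
distinct = 28 − 3 = 25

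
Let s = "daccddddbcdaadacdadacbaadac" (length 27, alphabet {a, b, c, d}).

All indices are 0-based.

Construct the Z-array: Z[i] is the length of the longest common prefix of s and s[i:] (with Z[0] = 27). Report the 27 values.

[27, 0, 0, 0, 1, 1, 1, 1, 0, 0, 2, 0, 0, 3, 0, 0, 2, 0, 3, 0, 0, 0, 0, 0, 3, 0, 0]

Z[0]=27
i=1: fresh scan; Z[1]=0
i=2: fresh scan; Z[2]=0
i=3: fresh scan; Z[3]=0
i=4: fresh scan; Z[4]=1 extend→box=[4,5)
i=5: fresh scan; Z[5]=1 extend→box=[5,6)
i=6: fresh scan; Z[6]=1 extend→box=[6,7)
i=7: fresh scan; Z[7]=1 extend→box=[7,8)
i=8: fresh scan; Z[8]=0
i=9: fresh scan; Z[9]=0
i=10: fresh scan; Z[10]=2 extend→box=[10,12)
i=11: min(r-i=1, Z[1]=0)=0; Z[11]=0
i=12: fresh scan; Z[12]=0
i=13: fresh scan; Z[13]=3 extend→box=[13,16)
i=14: min(r-i=2, Z[1]=0)=0; Z[14]=0
i=15: min(r-i=1, Z[2]=0)=0; Z[15]=0
i=16: fresh scan; Z[16]=2 extend→box=[16,18)
i=17: min(r-i=1, Z[1]=0)=0; Z[17]=0
i=18: fresh scan; Z[18]=3 extend→box=[18,21)
i=19: min(r-i=2, Z[1]=0)=0; Z[19]=0
i=20: min(r-i=1, Z[2]=0)=0; Z[20]=0
i=21: fresh scan; Z[21]=0
i=22: fresh scan; Z[22]=0
i=23: fresh scan; Z[23]=0
i=24: fresh scan; Z[24]=3 extend→box=[24,27)
i=25: min(r-i=2, Z[1]=0)=0; Z[25]=0
i=26: min(r-i=1, Z[2]=0)=0; Z[26]=0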